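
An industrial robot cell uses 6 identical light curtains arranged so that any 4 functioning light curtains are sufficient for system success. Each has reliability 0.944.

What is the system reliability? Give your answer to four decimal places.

0.9969

R = Σ_{i=4}^{6} C(6,i) p^i (1−p)^{6−i} with p = 0.944
C(6,4)·0.944^4·0.056^2 = 0.037356
C(6,5)·0.944^5·0.056^1 = 0.251883
C(6,6)·0.944^6·0.056^0 = 0.707672
Sum = 0.9969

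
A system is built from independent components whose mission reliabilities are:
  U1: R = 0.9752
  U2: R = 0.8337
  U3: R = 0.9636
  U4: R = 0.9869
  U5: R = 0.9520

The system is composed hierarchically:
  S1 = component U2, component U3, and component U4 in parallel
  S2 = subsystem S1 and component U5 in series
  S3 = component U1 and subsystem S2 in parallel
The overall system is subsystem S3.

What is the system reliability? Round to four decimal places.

0.9988

Parallel (U2, U3, and U4): 1 − (1 − 0.833700)(1 − 0.963600)(1 − 0.986900) = 0.999921
Series ([0.999921] and U5): 0.999921 × 0.952000 = 0.951925
Parallel (U1 and [0.951925]): 1 − (1 − 0.975200)(1 − 0.951925) = 0.9988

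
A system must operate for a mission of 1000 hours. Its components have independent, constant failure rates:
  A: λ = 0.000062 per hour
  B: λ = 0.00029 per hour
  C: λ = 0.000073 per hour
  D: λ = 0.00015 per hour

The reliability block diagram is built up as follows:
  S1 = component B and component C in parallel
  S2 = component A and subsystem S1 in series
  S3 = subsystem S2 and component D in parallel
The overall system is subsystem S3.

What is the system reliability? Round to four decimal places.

0.9893

R(A) = exp(−0.000062 × 1000) = 0.939883
R(B) = exp(−0.00029 × 1000) = 0.748264
R(C) = exp(−0.000073 × 1000) = 0.929601
R(D) = exp(−0.00015 × 1000) = 0.860708
Parallel (B and C): 1 − (1 − 0.748264)(1 − 0.929601) = 0.982278
Series (A and [0.982278]): 0.939883 × 0.982278 = 0.923226
Parallel ([0.923226] and D): 1 − (1 − 0.923226)(1 − 0.860708) = 0.9893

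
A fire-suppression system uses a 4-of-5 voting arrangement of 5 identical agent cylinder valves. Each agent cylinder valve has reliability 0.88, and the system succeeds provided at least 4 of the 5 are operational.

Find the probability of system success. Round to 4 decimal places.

0.8875

R = Σ_{i=4}^{5} C(5,i) p^i (1−p)^{5−i} with p = 0.88
C(5,4)·0.88^4·0.12^1 = 0.359817
C(5,5)·0.88^5·0.12^0 = 0.527732
Sum = 0.8875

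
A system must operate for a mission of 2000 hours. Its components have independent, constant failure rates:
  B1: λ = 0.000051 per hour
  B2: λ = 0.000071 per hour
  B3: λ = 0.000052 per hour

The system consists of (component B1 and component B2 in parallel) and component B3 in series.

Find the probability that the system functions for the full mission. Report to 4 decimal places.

R(B1) = exp(−0.000051 × 2000) = 0.903030
R(B2) = exp(−0.000071 × 2000) = 0.867621
R(B3) = exp(−0.000052 × 2000) = 0.901225
Parallel (B1 and B2): 1 − (1 − 0.903030)(1 − 0.867621) = 0.987163
Series ([0.987163] and B3): 0.987163 × 0.901225 = 0.8897

0.8897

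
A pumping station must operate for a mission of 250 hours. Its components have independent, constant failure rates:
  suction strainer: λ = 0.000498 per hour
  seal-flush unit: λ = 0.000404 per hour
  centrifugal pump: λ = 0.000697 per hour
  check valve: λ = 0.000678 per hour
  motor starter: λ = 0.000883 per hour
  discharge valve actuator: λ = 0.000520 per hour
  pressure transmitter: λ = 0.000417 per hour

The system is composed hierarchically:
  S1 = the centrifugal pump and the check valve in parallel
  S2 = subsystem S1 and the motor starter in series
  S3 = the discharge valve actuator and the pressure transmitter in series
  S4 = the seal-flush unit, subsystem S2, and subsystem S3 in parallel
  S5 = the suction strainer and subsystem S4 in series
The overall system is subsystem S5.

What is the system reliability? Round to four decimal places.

R(suction strainer) = exp(−0.000498 × 250) = 0.882938
R(seal-flush unit) = exp(−0.000404 × 250) = 0.903933
R(centrifugal pump) = exp(−0.000697 × 250) = 0.840087
R(check valve) = exp(−0.000678 × 250) = 0.844087
R(motor starter) = exp(−0.000883 × 250) = 0.801917
R(discharge valve actuator) = exp(−0.000520 × 250) = 0.878095
R(pressure transmitter) = exp(−0.000417 × 250) = 0.901000
Parallel (centrifugal pump and check valve): 1 − (1 − 0.840087)(1 − 0.844087) = 0.975067
Series ([0.975067] and motor starter): 0.975067 × 0.801917 = 0.781923
Series (discharge valve actuator and pressure transmitter): 0.878095 × 0.901000 = 0.791164
Parallel (seal-flush unit, [0.781923], and [0.791164]): 1 − (1 − 0.903933)(1 − 0.781923)(1 − 0.791164) = 0.995625
Series (suction strainer and [0.995625]): 0.882938 × 0.995625 = 0.8791

0.8791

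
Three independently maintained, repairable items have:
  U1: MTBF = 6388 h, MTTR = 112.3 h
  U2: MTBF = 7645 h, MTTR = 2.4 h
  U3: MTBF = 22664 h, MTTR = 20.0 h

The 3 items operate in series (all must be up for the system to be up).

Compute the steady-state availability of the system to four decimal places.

0.9815

A(U1) = MTBF/(MTBF+MTTR) = 6388/(6388+112.3) = 0.982724
A(U2) = MTBF/(MTBF+MTTR) = 7645/(7645+2.4) = 0.999686
A(U3) = MTBF/(MTBF+MTTR) = 22664/(22664+20.0) = 0.999118
Series availability: 0.982724 × 0.999686 × 0.999118 = 0.9815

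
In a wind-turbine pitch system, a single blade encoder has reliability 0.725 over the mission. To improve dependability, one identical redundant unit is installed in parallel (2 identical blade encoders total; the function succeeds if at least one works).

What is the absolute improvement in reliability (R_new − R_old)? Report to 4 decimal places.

0.1994

R_before = 0.725
R_after = 1 − (1 − 0.725)^2 = 0.9244
ΔR = 0.9244 − 0.725 = 0.1994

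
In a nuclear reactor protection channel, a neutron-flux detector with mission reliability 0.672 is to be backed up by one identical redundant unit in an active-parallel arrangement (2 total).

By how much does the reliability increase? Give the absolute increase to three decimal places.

R_before = 0.672
R_after = 1 − (1 − 0.672)^2 = 0.892
ΔR = 0.892 − 0.672 = 0.220

0.220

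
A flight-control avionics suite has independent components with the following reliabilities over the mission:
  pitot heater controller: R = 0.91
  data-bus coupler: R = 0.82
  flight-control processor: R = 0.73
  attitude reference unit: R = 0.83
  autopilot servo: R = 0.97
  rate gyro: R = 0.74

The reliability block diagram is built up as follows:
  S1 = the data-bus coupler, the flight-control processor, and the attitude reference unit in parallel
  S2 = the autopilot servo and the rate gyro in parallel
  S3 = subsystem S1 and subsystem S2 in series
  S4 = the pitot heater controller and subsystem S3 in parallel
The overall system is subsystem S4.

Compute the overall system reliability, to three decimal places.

Parallel (data-bus coupler, flight-control processor, and attitude reference unit): 1 − (1 − 0.82000)(1 − 0.73000)(1 − 0.83000) = 0.99174
Parallel (autopilot servo and rate gyro): 1 − (1 − 0.97000)(1 − 0.74000) = 0.99220
Series ([0.99174] and [0.99220]): 0.99174 × 0.99220 = 0.98400
Parallel (pitot heater controller and [0.98400]): 1 − (1 − 0.91000)(1 − 0.98400) = 0.999

0.999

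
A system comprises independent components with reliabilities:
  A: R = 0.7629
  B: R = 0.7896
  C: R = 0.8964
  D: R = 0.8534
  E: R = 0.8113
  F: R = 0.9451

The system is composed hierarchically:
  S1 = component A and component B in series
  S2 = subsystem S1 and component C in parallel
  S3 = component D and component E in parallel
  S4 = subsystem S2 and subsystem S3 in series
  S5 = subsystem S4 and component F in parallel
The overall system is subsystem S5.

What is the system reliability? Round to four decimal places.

0.9963

Series (A and B): 0.762900 × 0.789600 = 0.602386
Parallel ([0.602386] and C): 1 − (1 − 0.602386)(1 − 0.896400) = 0.958807
Parallel (D and E): 1 − (1 − 0.853400)(1 − 0.811300) = 0.972337
Series ([0.958807] and [0.972337]): 0.958807 × 0.972337 = 0.932284
Parallel ([0.932284] and F): 1 − (1 − 0.932284)(1 − 0.945100) = 0.9963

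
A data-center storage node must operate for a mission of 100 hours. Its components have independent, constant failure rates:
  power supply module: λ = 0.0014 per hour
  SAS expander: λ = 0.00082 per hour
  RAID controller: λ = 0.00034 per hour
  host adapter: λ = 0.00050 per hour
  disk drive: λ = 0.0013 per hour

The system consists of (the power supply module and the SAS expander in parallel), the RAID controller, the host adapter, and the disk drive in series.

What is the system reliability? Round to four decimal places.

R(power supply module) = exp(−0.0014 × 100) = 0.869358
R(SAS expander) = exp(−0.00082 × 100) = 0.921272
R(RAID controller) = exp(−0.00034 × 100) = 0.966572
R(host adapter) = exp(−0.00050 × 100) = 0.951229
R(disk drive) = exp(−0.0013 × 100) = 0.878095
Parallel (power supply module and SAS expander): 1 − (1 − 0.869358)(1 − 0.921272) = 0.989715
Series ([0.989715], RAID controller, host adapter, and disk drive): 0.989715 × 0.966572 × 0.951229 × 0.878095 = 0.7990

0.7990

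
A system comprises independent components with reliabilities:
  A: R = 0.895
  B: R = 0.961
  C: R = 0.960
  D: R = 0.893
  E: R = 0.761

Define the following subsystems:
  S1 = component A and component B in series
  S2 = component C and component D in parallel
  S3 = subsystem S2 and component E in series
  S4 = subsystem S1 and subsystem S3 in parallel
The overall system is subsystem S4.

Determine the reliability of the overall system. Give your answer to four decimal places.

0.9661

Series (A and B): 0.895000 × 0.961000 = 0.860095
Parallel (C and D): 1 − (1 − 0.960000)(1 − 0.893000) = 0.995720
Series ([0.995720] and E): 0.995720 × 0.761000 = 0.757743
Parallel ([0.860095] and [0.757743]): 1 − (1 − 0.860095)(1 − 0.757743) = 0.9661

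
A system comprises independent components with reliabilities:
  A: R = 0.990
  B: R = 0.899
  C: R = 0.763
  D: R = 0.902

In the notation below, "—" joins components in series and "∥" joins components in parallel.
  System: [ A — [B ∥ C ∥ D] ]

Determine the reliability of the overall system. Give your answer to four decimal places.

Parallel (B, C, and D): 1 − (1 − 0.899000)(1 − 0.763000)(1 − 0.902000) = 0.997654
Series (A and [0.997654]): 0.990000 × 0.997654 = 0.9877

0.9877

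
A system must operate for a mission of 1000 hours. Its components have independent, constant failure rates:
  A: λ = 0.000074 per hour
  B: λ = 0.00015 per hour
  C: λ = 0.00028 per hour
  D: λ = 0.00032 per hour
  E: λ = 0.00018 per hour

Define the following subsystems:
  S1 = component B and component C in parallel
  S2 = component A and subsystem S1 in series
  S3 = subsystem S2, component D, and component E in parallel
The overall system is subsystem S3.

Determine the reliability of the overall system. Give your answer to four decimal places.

0.9954

R(A) = exp(−0.000074 × 1000) = 0.928672
R(B) = exp(−0.00015 × 1000) = 0.860708
R(C) = exp(−0.00028 × 1000) = 0.755784
R(D) = exp(−0.00032 × 1000) = 0.726149
R(E) = exp(−0.00018 × 1000) = 0.835270
Parallel (B and C): 1 − (1 − 0.860708)(1 − 0.755784) = 0.965983
Series (A and [0.965983]): 0.928672 × 0.965983 = 0.897081
Parallel ([0.897081], D, and E): 1 − (1 − 0.897081)(1 − 0.726149)(1 − 0.835270) = 0.9954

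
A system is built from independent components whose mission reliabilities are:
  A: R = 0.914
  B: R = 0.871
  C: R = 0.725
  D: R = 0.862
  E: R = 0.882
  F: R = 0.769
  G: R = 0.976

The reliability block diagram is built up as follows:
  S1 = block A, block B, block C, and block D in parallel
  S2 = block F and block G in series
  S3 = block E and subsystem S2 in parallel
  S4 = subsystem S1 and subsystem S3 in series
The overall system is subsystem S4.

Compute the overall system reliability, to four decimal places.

0.9702

Parallel (A, B, C, and D): 1 − (1 − 0.914000)(1 − 0.871000)(1 − 0.725000)(1 − 0.862000) = 0.999579
Series (F and G): 0.769000 × 0.976000 = 0.750544
Parallel (E and [0.750544]): 1 − (1 − 0.882000)(1 − 0.750544) = 0.970564
Series ([0.999579] and [0.970564]): 0.999579 × 0.970564 = 0.9702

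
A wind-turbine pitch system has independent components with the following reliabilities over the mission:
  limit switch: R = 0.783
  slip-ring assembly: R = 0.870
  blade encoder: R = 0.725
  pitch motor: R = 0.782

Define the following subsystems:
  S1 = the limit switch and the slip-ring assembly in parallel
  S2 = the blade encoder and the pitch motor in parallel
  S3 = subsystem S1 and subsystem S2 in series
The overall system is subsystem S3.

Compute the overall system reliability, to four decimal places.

Parallel (limit switch and slip-ring assembly): 1 − (1 − 0.783000)(1 − 0.870000) = 0.971790
Parallel (blade encoder and pitch motor): 1 − (1 − 0.725000)(1 − 0.782000) = 0.940050
Series ([0.971790] and [0.940050]): 0.971790 × 0.940050 = 0.9135

0.9135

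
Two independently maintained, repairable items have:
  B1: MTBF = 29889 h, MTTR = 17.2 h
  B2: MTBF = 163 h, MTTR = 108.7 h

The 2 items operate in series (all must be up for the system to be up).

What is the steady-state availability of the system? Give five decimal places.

0.59958

A(B1) = MTBF/(MTBF+MTTR) = 29889/(29889+17.2) = 0.999425
A(B2) = MTBF/(MTBF+MTTR) = 163/(163+108.7) = 0.599926
Series availability: 0.999425 × 0.599926 = 0.59958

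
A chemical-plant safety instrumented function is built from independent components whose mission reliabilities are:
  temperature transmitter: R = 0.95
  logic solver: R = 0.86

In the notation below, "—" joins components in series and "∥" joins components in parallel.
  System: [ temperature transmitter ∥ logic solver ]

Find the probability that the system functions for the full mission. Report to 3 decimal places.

0.993

Parallel (temperature transmitter and logic solver): 1 − (1 − 0.95000)(1 − 0.86000) = 0.993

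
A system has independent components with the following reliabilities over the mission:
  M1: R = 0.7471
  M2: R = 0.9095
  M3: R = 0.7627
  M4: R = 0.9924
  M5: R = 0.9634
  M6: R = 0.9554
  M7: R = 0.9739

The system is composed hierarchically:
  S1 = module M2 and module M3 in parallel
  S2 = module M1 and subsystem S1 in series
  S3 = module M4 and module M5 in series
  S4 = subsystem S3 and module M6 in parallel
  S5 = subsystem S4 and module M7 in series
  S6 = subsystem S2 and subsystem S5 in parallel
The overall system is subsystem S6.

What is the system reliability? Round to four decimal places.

0.9925

Parallel (M2 and M3): 1 − (1 − 0.909500)(1 − 0.762700) = 0.978524
Series (M1 and [0.978524]): 0.747100 × 0.978524 = 0.731055
Series (M4 and M5): 0.992400 × 0.963400 = 0.956078
Parallel ([0.956078] and M6): 1 − (1 − 0.956078)(1 − 0.955400) = 0.998041
Series ([0.998041] and M7): 0.998041 × 0.973900 = 0.971992
Parallel ([0.731055] and [0.971992]): 1 − (1 − 0.731055)(1 − 0.971992) = 0.9925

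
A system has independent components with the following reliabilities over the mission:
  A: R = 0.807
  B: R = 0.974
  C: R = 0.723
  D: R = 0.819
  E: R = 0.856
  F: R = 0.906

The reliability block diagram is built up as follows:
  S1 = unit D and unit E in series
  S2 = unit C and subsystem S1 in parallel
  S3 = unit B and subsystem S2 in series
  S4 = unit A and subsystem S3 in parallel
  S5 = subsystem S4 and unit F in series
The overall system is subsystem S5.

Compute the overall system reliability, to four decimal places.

Series (D and E): 0.819000 × 0.856000 = 0.701064
Parallel (C and [0.701064]): 1 − (1 − 0.723000)(1 − 0.701064) = 0.917195
Series (B and [0.917195]): 0.974000 × 0.917195 = 0.893348
Parallel (A and [0.893348]): 1 − (1 − 0.807000)(1 − 0.893348) = 0.979416
Series ([0.979416] and F): 0.979416 × 0.906000 = 0.8874

0.8874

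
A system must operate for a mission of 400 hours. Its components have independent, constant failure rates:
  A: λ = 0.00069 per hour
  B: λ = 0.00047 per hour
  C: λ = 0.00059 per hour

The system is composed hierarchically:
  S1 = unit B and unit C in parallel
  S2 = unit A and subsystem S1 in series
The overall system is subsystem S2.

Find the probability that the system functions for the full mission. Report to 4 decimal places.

0.7315

R(A) = exp(−0.00069 × 400) = 0.758813
R(B) = exp(−0.00047 × 400) = 0.828615
R(C) = exp(−0.00059 × 400) = 0.789781
Parallel (B and C): 1 − (1 − 0.828615)(1 − 0.789781) = 0.963972
Series (A and [0.963972]): 0.758813 × 0.963972 = 0.7315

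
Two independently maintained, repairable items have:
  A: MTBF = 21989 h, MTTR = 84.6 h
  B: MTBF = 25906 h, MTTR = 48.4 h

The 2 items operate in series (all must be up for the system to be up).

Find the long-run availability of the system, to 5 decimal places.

0.99431

A(A) = MTBF/(MTBF+MTTR) = 21989/(21989+84.6) = 0.996167
A(B) = MTBF/(MTBF+MTTR) = 25906/(25906+48.4) = 0.998135
Series availability: 0.996167 × 0.998135 = 0.99431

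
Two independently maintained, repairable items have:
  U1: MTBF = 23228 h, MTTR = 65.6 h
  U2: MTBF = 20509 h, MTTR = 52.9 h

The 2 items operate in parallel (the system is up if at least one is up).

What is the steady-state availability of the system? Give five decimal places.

A(U1) = MTBF/(MTBF+MTTR) = 23228/(23228+65.6) = 0.997184
A(U2) = MTBF/(MTBF+MTTR) = 20509/(20509+52.9) = 0.997427
Parallel availability: 1 − (1 − 0.997184)(1 − 0.997427) = 0.99999

0.99999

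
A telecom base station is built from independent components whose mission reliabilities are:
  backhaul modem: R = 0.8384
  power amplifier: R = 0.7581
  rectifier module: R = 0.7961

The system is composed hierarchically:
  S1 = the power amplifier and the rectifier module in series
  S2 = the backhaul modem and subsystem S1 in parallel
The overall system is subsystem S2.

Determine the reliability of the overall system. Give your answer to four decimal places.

0.9359

Series (power amplifier and rectifier module): 0.758100 × 0.796100 = 0.603523
Parallel (backhaul modem and [0.603523]): 1 − (1 − 0.838400)(1 − 0.603523) = 0.9359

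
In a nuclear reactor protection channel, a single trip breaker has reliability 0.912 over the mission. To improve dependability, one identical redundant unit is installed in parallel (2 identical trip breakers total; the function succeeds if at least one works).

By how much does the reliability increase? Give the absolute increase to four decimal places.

R_before = 0.912
R_after = 1 − (1 − 0.912)^2 = 0.9923
ΔR = 0.9923 − 0.912 = 0.0803

0.0803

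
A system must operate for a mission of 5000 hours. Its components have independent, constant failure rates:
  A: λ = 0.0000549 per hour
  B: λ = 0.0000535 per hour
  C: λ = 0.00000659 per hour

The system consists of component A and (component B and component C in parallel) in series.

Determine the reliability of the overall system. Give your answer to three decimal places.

0.754

R(A) = exp(−0.0000549 × 5000) = 0.75995
R(B) = exp(−0.0000535 × 5000) = 0.76529
R(C) = exp(−0.00000659 × 5000) = 0.96759
Parallel (B and C): 1 − (1 − 0.76529)(1 − 0.96759) = 0.99239
Series (A and [0.99239]): 0.75995 × 0.99239 = 0.754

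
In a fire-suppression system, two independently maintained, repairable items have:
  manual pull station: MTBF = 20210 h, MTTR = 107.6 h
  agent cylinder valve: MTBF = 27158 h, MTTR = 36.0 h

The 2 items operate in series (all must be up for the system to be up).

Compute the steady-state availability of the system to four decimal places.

A(manual pull station) = MTBF/(MTBF+MTTR) = 20210/(20210+107.6) = 0.994704
A(agent cylinder valve) = MTBF/(MTBF+MTTR) = 27158/(27158+36.0) = 0.998676
Series availability: 0.994704 × 0.998676 = 0.9934

0.9934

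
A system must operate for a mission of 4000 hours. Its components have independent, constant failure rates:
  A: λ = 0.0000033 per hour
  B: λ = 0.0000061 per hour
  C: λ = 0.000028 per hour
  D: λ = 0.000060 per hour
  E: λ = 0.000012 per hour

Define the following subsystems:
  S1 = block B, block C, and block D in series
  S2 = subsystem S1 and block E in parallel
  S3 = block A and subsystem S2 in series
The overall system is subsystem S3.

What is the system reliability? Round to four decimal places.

R(A) = exp(−0.0000033 × 4000) = 0.986887
R(B) = exp(−0.0000061 × 4000) = 0.975895
R(C) = exp(−0.000028 × 4000) = 0.894044
R(D) = exp(−0.000060 × 4000) = 0.786628
R(E) = exp(−0.000012 × 4000) = 0.953134
Series (B, C, and D): 0.975895 × 0.894044 × 0.786628 = 0.686327
Parallel ([0.686327] and E): 1 − (1 − 0.686327)(1 − 0.953134) = 0.985299
Series (A and [0.985299]): 0.986887 × 0.985299 = 0.9724

0.9724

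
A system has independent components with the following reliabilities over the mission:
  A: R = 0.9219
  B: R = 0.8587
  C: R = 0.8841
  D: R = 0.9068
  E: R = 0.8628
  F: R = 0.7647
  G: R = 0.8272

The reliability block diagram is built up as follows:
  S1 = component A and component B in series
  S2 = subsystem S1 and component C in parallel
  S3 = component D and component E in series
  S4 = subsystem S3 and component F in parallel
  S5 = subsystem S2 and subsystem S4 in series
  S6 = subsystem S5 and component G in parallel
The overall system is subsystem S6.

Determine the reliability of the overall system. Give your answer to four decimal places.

Series (A and B): 0.921900 × 0.858700 = 0.791636
Parallel ([0.791636] and C): 1 − (1 − 0.791636)(1 − 0.884100) = 0.975851
Series (D and E): 0.906800 × 0.862800 = 0.782387
Parallel ([0.782387] and F): 1 − (1 − 0.782387)(1 − 0.764700) = 0.948796
Series ([0.975851] and [0.948796]): 0.975851 × 0.948796 = 0.925884
Parallel ([0.925884] and G): 1 − (1 − 0.925884)(1 − 0.827200) = 0.9872

0.9872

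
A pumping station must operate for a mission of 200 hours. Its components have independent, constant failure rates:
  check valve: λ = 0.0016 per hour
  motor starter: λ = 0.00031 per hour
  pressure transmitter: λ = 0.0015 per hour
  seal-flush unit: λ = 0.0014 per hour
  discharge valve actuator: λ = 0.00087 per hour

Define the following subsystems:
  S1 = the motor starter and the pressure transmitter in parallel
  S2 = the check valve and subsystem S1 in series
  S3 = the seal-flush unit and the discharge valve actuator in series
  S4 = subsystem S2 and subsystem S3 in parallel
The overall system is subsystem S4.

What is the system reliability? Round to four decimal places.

0.8959

R(check valve) = exp(−0.0016 × 200) = 0.726149
R(motor starter) = exp(−0.00031 × 200) = 0.939883
R(pressure transmitter) = exp(−0.0015 × 200) = 0.740818
R(seal-flush unit) = exp(−0.0014 × 200) = 0.755784
R(discharge valve actuator) = exp(−0.00087 × 200) = 0.840297
Parallel (motor starter and pressure transmitter): 1 − (1 − 0.939883)(1 − 0.740818) = 0.984419
Series (check valve and [0.984419]): 0.726149 × 0.984419 = 0.714835
Series (seal-flush unit and discharge valve actuator): 0.755784 × 0.840297 = 0.635083
Parallel ([0.714835] and [0.635083]): 1 − (1 − 0.714835)(1 − 0.635083) = 0.8959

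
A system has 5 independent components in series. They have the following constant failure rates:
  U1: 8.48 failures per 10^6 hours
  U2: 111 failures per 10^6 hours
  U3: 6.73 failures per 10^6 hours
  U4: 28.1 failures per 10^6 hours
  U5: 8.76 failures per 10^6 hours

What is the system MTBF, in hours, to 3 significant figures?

Series of exponential components: λ_sys = Σ λ_i
λ_sys = 0.00000848 + 0.000111 + 0.00000673 + 0.0000281 + 0.00000876 = 1.6307e-04 /h
MTBF = 1 / λ_sys = 6130 h

6130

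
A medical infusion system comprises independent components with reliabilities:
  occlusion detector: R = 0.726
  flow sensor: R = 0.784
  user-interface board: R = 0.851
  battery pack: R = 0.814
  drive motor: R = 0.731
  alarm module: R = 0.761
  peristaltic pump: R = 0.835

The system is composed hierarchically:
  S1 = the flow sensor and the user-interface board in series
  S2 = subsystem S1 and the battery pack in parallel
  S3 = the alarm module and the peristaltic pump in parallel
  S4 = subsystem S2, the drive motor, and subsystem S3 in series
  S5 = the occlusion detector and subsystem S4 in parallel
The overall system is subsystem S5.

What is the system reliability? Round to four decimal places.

0.9065

Series (flow sensor and user-interface board): 0.784000 × 0.851000 = 0.667184
Parallel ([0.667184] and battery pack): 1 − (1 − 0.667184)(1 − 0.814000) = 0.938096
Parallel (alarm module and peristaltic pump): 1 − (1 − 0.761000)(1 − 0.835000) = 0.960565
Series ([0.938096], drive motor, and [0.960565]): 0.938096 × 0.731000 × 0.960565 = 0.658706
Parallel (occlusion detector and [0.658706]): 1 − (1 − 0.726000)(1 − 0.658706) = 0.9065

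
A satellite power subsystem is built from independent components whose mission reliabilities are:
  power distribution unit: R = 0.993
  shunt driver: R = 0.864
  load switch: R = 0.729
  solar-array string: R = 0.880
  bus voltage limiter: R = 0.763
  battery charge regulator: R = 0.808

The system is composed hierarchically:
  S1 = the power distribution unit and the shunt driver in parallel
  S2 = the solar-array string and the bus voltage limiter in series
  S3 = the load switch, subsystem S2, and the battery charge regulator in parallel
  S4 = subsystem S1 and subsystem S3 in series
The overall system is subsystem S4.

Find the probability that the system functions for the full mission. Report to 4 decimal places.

Parallel (power distribution unit and shunt driver): 1 − (1 − 0.993000)(1 − 0.864000) = 0.999048
Series (solar-array string and bus voltage limiter): 0.880000 × 0.763000 = 0.671440
Parallel (load switch, [0.671440], and battery charge regulator): 1 − (1 − 0.729000)(1 − 0.671440)(1 − 0.808000) = 0.982904
Series ([0.999048] and [0.982904]): 0.999048 × 0.982904 = 0.9820

0.9820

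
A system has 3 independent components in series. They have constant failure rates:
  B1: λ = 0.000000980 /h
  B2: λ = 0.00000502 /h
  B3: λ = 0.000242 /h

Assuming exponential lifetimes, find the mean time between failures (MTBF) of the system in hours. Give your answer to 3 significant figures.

Series of exponential components: λ_sys = Σ λ_i
λ_sys = 0.000000980 + 0.00000502 + 0.000242 = 2.4800e-04 /h
MTBF = 1 / λ_sys = 4030 h

4030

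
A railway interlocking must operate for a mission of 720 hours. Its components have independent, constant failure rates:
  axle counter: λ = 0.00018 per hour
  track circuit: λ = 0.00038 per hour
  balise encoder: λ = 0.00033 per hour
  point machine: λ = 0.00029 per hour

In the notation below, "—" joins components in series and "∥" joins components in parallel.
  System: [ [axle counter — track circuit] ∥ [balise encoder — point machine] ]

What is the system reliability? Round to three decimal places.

0.881

R(axle counter) = exp(−0.00018 × 720) = 0.87845
R(track circuit) = exp(−0.00038 × 720) = 0.76064
R(balise encoder) = exp(−0.00033 × 720) = 0.78852
R(point machine) = exp(−0.00029 × 720) = 0.81156
Series (axle counter and track circuit): 0.87845 × 0.76064 = 0.66818
Series (balise encoder and point machine): 0.78852 × 0.81156 = 0.63993
Parallel ([0.66818] and [0.63993]): 1 − (1 − 0.66818)(1 − 0.63993) = 0.881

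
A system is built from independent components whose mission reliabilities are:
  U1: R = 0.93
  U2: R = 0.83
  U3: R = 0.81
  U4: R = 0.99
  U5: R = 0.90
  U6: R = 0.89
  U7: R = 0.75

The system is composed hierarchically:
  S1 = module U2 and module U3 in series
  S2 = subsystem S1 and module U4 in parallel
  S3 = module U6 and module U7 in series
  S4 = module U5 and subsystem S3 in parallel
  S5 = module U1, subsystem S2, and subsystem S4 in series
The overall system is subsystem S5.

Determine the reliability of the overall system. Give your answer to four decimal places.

Series (U2 and U3): 0.830000 × 0.810000 = 0.672300
Parallel ([0.672300] and U4): 1 − (1 − 0.672300)(1 − 0.990000) = 0.996723
Series (U6 and U7): 0.890000 × 0.750000 = 0.667500
Parallel (U5 and [0.667500]): 1 − (1 − 0.900000)(1 − 0.667500) = 0.966750
Series (U1, [0.996723], and [0.966750]): 0.930000 × 0.996723 × 0.966750 = 0.8961

0.8961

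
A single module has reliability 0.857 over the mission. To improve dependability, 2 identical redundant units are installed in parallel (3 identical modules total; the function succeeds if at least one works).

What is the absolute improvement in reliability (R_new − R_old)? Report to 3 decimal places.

0.140

R_before = 0.857
R_after = 1 − (1 − 0.857)^3 = 0.997
ΔR = 0.997 − 0.857 = 0.140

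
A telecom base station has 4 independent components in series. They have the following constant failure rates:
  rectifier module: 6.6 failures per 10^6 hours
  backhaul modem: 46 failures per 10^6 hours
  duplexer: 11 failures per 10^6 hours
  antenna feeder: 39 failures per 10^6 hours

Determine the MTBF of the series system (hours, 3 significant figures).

Series of exponential components: λ_sys = Σ λ_i
λ_sys = 0.0000066 + 0.000046 + 0.000011 + 0.000039 = 1.0260e-04 /h
MTBF = 1 / λ_sys = 9750 h

9750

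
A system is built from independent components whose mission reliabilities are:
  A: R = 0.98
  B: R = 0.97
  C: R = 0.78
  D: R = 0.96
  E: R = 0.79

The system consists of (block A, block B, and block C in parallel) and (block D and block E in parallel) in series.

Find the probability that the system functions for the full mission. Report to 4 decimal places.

Parallel (A, B, and C): 1 − (1 − 0.980000)(1 − 0.970000)(1 − 0.780000) = 0.999868
Parallel (D and E): 1 − (1 − 0.960000)(1 − 0.790000) = 0.991600
Series ([0.999868] and [0.991600]): 0.999868 × 0.991600 = 0.9915

0.9915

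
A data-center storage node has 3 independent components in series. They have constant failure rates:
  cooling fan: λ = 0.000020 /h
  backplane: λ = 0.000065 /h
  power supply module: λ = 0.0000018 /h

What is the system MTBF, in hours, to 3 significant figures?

Series of exponential components: λ_sys = Σ λ_i
λ_sys = 0.000020 + 0.000065 + 0.0000018 = 8.6800e-05 /h
MTBF = 1 / λ_sys = 11500 h

11500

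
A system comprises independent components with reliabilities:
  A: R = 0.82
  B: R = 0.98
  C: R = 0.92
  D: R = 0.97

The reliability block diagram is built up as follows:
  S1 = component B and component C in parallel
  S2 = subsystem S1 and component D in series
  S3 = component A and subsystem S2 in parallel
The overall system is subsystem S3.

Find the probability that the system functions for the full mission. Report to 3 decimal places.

0.994

Parallel (B and C): 1 − (1 − 0.98000)(1 − 0.92000) = 0.99840
Series ([0.99840] and D): 0.99840 × 0.97000 = 0.96845
Parallel (A and [0.96845]): 1 − (1 − 0.82000)(1 − 0.96845) = 0.994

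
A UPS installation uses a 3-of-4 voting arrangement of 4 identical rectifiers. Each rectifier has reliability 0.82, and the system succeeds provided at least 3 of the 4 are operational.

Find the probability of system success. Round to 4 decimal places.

0.8491

R = Σ_{i=3}^{4} C(4,i) p^i (1−p)^{4−i} with p = 0.82
C(4,3)·0.82^3·0.18^1 = 0.396985
C(4,4)·0.82^4·0.18^0 = 0.452122
Sum = 0.8491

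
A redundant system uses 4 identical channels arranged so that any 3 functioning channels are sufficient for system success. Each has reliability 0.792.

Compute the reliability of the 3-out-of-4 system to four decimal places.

0.8068

R = Σ_{i=3}^{4} C(4,i) p^i (1−p)^{4−i} with p = 0.792
C(4,3)·0.792^3·0.208^1 = 0.413332
C(4,4)·0.792^4·0.208^0 = 0.393460
Sum = 0.8068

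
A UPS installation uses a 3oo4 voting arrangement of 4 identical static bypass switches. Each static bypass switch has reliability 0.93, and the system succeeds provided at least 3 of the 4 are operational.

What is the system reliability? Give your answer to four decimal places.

R = Σ_{i=3}^{4} C(4,i) p^i (1−p)^{4−i} with p = 0.93
C(4,3)·0.93^3·0.07^1 = 0.225220
C(4,4)·0.93^4·0.07^0 = 0.748052
Sum = 0.9733

0.9733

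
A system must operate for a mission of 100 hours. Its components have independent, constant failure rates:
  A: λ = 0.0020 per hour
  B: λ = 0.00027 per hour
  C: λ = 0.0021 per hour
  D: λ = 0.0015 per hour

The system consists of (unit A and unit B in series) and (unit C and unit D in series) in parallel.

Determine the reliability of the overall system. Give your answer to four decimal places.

0.9386

R(A) = exp(−0.0020 × 100) = 0.818731
R(B) = exp(−0.00027 × 100) = 0.973361
R(C) = exp(−0.0021 × 100) = 0.810584
R(D) = exp(−0.0015 × 100) = 0.860708
Series (A and B): 0.818731 × 0.973361 = 0.796921
Series (C and D): 0.810584 × 0.860708 = 0.697676
Parallel ([0.796921] and [0.697676]): 1 − (1 − 0.796921)(1 − 0.697676) = 0.9386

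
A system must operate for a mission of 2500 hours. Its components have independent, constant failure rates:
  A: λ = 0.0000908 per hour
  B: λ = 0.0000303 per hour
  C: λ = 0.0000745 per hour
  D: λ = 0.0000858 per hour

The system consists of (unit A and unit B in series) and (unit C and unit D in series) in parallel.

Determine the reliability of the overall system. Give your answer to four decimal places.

R(A) = exp(−0.0000908 × 2500) = 0.796921
R(B) = exp(−0.0000303 × 2500) = 0.927048
R(C) = exp(−0.0000745 × 2500) = 0.830066
R(D) = exp(−0.0000858 × 2500) = 0.806945
Series (A and B): 0.796921 × 0.927048 = 0.738784
Series (C and D): 0.830066 × 0.806945 = 0.669818
Parallel ([0.738784] and [0.669818]): 1 − (1 − 0.738784)(1 − 0.669818) = 0.9138

0.9138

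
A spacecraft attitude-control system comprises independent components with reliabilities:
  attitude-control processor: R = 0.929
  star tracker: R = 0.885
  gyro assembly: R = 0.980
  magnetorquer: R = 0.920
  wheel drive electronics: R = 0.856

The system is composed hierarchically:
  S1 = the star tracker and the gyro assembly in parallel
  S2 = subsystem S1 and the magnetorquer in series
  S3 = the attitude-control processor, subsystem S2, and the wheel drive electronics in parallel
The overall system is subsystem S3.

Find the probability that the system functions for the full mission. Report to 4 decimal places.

0.9992

Parallel (star tracker and gyro assembly): 1 − (1 − 0.885000)(1 − 0.980000) = 0.997700
Series ([0.997700] and magnetorquer): 0.997700 × 0.920000 = 0.917884
Parallel (attitude-control processor, [0.917884], and wheel drive electronics): 1 − (1 − 0.929000)(1 − 0.917884)(1 − 0.856000) = 0.9992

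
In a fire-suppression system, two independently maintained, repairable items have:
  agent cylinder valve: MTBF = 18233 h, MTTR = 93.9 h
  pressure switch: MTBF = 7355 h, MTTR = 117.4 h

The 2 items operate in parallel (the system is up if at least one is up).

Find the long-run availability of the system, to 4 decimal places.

A(agent cylinder valve) = MTBF/(MTBF+MTTR) = 18233/(18233+93.9) = 0.994876
A(pressure switch) = MTBF/(MTBF+MTTR) = 7355/(7355+117.4) = 0.984289
Parallel availability: 1 − (1 − 0.994876)(1 − 0.984289) = 0.9999

0.9999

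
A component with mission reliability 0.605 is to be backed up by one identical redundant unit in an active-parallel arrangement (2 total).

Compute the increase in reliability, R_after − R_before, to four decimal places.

0.2390

R_before = 0.605
R_after = 1 − (1 − 0.605)^2 = 0.8440
ΔR = 0.8440 − 0.605 = 0.2390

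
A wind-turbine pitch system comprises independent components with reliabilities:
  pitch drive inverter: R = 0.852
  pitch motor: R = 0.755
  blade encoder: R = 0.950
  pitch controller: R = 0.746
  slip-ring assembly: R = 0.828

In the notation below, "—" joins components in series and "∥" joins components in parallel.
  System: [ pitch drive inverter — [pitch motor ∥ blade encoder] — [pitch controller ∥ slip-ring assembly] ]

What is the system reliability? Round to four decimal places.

Parallel (pitch motor and blade encoder): 1 − (1 − 0.755000)(1 − 0.950000) = 0.987750
Parallel (pitch controller and slip-ring assembly): 1 − (1 − 0.746000)(1 − 0.828000) = 0.956312
Series (pitch drive inverter, [0.987750], and [0.956312]): 0.852000 × 0.987750 × 0.956312 = 0.8048

0.8048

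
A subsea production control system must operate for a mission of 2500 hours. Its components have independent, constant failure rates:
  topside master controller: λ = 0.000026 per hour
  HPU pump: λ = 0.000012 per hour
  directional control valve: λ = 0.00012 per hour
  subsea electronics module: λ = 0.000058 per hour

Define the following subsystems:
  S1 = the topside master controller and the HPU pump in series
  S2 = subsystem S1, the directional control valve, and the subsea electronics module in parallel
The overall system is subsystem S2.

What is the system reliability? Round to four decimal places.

0.9968

R(topside master controller) = exp(−0.000026 × 2500) = 0.937067
R(HPU pump) = exp(−0.000012 × 2500) = 0.970446
R(directional control valve) = exp(−0.00012 × 2500) = 0.740818
R(subsea electronics module) = exp(−0.000058 × 2500) = 0.865022
Series (topside master controller and HPU pump): 0.937067 × 0.970446 = 0.909373
Parallel ([0.909373], directional control valve, and subsea electronics module): 1 − (1 − 0.909373)(1 − 0.740818)(1 − 0.865022) = 0.9968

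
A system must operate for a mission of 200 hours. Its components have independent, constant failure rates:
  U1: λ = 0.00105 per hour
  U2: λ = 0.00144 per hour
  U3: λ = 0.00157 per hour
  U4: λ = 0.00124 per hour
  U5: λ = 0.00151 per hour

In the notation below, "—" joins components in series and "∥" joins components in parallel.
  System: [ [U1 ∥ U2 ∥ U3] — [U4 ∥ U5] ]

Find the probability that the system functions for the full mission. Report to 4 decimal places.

0.9307

R(U1) = exp(−0.00105 × 200) = 0.810584
R(U2) = exp(−0.00144 × 200) = 0.749762
R(U3) = exp(−0.00157 × 200) = 0.730519
R(U4) = exp(−0.00124 × 200) = 0.780360
R(U5) = exp(−0.00151 × 200) = 0.739338
Parallel (U1, U2, and U3): 1 − (1 − 0.810584)(1 − 0.749762)(1 − 0.730519) = 0.987227
Parallel (U4 and U5): 1 − (1 − 0.780360)(1 − 0.739338) = 0.942748
Series ([0.987227] and [0.942748]): 0.987227 × 0.942748 = 0.9307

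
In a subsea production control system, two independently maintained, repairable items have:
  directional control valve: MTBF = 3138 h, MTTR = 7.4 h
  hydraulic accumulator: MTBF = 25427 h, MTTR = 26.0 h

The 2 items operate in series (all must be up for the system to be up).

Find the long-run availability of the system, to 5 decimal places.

0.99663

A(directional control valve) = MTBF/(MTBF+MTTR) = 3138/(3138+7.4) = 0.997647
A(hydraulic accumulator) = MTBF/(MTBF+MTTR) = 25427/(25427+26.0) = 0.998979
Series availability: 0.997647 × 0.998979 = 0.99663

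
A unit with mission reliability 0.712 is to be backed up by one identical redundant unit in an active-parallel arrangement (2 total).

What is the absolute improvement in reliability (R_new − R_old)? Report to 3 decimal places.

0.205

R_before = 0.712
R_after = 1 − (1 − 0.712)^2 = 0.917
ΔR = 0.917 − 0.712 = 0.205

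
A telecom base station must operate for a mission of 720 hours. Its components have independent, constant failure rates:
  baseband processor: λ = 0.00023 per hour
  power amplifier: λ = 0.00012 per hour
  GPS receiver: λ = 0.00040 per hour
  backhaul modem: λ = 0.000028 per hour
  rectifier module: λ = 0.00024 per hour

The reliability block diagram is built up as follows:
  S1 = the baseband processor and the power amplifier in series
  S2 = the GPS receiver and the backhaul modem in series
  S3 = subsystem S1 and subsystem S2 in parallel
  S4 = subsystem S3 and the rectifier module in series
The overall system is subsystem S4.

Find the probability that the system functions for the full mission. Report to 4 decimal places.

R(baseband processor) = exp(−0.00023 × 720) = 0.847385
R(power amplifier) = exp(−0.00012 × 720) = 0.917227
R(GPS receiver) = exp(−0.00040 × 720) = 0.749762
R(backhaul modem) = exp(−0.000028 × 720) = 0.980042
R(rectifier module) = exp(−0.00024 × 720) = 0.841306
Series (baseband processor and power amplifier): 0.847385 × 0.917227 = 0.777244
Series (GPS receiver and backhaul modem): 0.749762 × 0.980042 = 0.734798
Parallel ([0.777244] and [0.734798]): 1 − (1 − 0.777244)(1 − 0.734798) = 0.940925
Series ([0.940925] and rectifier module): 0.940925 × 0.841306 = 0.7916

0.7916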